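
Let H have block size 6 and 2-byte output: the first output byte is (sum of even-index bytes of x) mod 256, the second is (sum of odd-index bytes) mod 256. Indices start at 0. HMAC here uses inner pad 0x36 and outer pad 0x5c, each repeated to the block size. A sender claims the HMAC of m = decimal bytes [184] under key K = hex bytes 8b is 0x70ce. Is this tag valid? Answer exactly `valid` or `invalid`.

invalid

Key hex bytes 8b is 1 byte ≤ B = 6; zero-pad to 6 bytes: K' = 8b 00 00 00 00 00.
K' ⊕ ipad = bd 36 36 36 36 36; K' ⊕ opad = d7 5c 5c 5c 5c 5c.
Inner hash: even-index sum = 481 mod 256 = 225; odd-index sum = 162 mod 256 = 162 → e1 a2.
Outer hash (recomputed tag): even-index sum = 624 mod 256 = 112; odd-index sum = 438 mod 256 = 182 → 70 b6.
Recomputed tag = 70b6; claimed = 70ce → mismatch.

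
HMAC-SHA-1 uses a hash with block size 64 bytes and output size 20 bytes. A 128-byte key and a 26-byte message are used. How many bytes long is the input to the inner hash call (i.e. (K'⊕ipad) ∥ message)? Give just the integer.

Key is 128 > 64 bytes, so it is hashed to 20 bytes then zero-padded to 64: |K'| = 64.
Inner input = (K'⊕ipad) ∥ m → 64 + 26 = 90 bytes.

90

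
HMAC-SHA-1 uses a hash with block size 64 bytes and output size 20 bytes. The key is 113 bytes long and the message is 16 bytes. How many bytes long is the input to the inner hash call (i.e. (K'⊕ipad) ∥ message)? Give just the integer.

Key is 113 > 64 bytes, so it is hashed to 20 bytes then zero-padded to 64: |K'| = 64.
Inner input = (K'⊕ipad) ∥ m → 64 + 16 = 80 bytes.

80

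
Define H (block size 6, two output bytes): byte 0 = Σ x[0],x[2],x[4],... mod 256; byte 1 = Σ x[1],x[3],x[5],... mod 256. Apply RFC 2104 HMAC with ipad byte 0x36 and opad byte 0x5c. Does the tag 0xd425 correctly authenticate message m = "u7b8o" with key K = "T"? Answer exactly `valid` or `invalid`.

valid

Key "T" = 54 is 1 byte ≤ B = 6; zero-pad to 6 bytes: K' = 54 00 00 00 00 00.
K' ⊕ ipad = 62 36 36 36 36 36; K' ⊕ opad = 08 5c 5c 5c 5c 5c.
Inner hash: even-index sum = 532 mod 256 = 20; odd-index sum = 273 mod 256 = 17 → 14 11.
Outer hash (recomputed tag): even-index sum = 212 mod 256 = 212; odd-index sum = 293 mod 256 = 37 → d4 25.
Recomputed tag = d425; claimed = d425 → match.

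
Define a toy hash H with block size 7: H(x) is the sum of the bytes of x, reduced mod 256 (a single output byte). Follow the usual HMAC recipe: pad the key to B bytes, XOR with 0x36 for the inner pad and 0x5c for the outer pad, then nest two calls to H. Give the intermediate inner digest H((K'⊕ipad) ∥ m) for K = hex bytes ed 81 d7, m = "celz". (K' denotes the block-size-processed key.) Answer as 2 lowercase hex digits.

f9

Key hex bytes ed 81 d7 is 3 bytes ≤ B = 7; zero-pad to 7 bytes: K' = ed 81 d7 00 00 00 00.
K' ⊕ ipad = db b7 e1 36 36 36 36.
Inner input = db b7 e1 36 36 36 36 ∥ 63 65 6c 7a.
Inner hash: sum = 219+183+225+54+54+54+54+99+101+108+122 = 1273; mod 256 = 249 → f9.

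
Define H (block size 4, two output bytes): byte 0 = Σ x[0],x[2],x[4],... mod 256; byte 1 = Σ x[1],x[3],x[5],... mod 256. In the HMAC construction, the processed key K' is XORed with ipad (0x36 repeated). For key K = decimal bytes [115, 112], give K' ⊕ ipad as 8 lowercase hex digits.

45463636

Key decimal bytes [115, 112] = 73 70 is 2 bytes ≤ B = 4; zero-pad to 4 bytes: K' = 73 70 00 00.
XOR each byte with 0x36: 73⊕36=45, 70⊕36=46, 00⊕36=36, 00⊕36=36.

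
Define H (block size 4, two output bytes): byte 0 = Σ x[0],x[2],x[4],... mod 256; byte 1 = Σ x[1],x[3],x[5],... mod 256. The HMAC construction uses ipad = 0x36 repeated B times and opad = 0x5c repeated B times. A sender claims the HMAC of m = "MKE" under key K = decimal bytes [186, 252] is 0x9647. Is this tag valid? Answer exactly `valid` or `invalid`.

valid

Key decimal bytes [186, 252] = ba fc is 2 bytes ≤ B = 4; zero-pad to 4 bytes: K' = ba fc 00 00.
K' ⊕ ipad = 8c ca 36 36; K' ⊕ opad = e6 a0 5c 5c.
Inner hash: even-index sum = 340 mod 256 = 84; odd-index sum = 331 mod 256 = 75 → 54 4b.
Outer hash (recomputed tag): even-index sum = 406 mod 256 = 150; odd-index sum = 327 mod 256 = 71 → 96 47.
Recomputed tag = 9647; claimed = 9647 → match.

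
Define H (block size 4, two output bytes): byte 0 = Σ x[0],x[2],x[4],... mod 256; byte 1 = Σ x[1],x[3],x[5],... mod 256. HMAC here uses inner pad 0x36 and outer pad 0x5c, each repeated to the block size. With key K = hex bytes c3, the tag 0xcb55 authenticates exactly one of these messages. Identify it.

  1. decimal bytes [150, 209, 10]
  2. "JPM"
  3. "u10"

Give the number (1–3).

Key hex bytes c3 is 1 byte ≤ B = 4; zero-pad to 4 bytes: K' = c3 00 00 00.
K' ⊕ ipad = f5 36 36 36; K' ⊕ opad = 9f 5c 5c 5c.
m1: inner = H(f5 36 36 36 96 d1 0a) = cb 3d; tag = H(9f 5c 5c 5c cb 3d) = c6f5
m2: inner = H(f5 36 36 36 4a 50 4d) = c2 bc; tag = H(9f 5c 5c 5c c2 bc) = bd74
m3: inner = H(f5 36 36 36 75 31 30) = d0 9d; tag = H(9f 5c 5c 5c d0 9d) = cb55 ← matches

3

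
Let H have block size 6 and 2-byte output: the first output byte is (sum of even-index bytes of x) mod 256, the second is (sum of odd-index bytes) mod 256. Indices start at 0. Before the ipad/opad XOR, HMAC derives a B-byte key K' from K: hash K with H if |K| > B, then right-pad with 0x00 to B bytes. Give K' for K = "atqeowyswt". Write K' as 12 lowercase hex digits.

313700000000

|K| = 10 > B = 6, so first hash the key.
H(K): even-index sum = 561 mod 256 = 49; odd-index sum = 567 mod 256 = 55 → 31 37.
Zero-pad H(K) = 31 37 to 6 bytes: K' = 31 37 00 00 00 00.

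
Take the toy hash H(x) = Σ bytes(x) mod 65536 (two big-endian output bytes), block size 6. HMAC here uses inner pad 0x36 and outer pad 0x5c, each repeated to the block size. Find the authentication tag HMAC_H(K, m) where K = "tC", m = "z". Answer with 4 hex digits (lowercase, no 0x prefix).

Key "tC" = 74 43 is 2 bytes ≤ B = 6; zero-pad to 6 bytes: K' = 74 43 00 00 00 00.
K' ⊕ ipad = 42 75 36 36 36 36.  K' ⊕ opad = 28 1f 5c 5c 5c 5c.
Inner input = (K'⊕ipad) ∥ m = 42 75 36 36 36 36 ∥ 7a.
Inner hash: sum = 66+117+54+54+54+54+122 = 521 → 02 09.
Outer input = (K'⊕opad) ∥ inner = 28 1f 5c 5c 5c 5c ∥ 02 09.
Outer hash (tag): sum = 40+31+92+92+92+92+2+9 = 450 → 01 c2.

01c2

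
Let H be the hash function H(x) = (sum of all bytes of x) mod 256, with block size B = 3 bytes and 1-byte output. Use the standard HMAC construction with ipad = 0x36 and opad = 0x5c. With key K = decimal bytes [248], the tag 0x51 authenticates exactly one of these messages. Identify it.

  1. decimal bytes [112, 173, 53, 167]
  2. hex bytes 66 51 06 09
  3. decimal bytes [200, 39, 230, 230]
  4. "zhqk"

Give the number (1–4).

3

Key decimal bytes [248] = f8 is 1 byte ≤ B = 3; zero-pad to 3 bytes: K' = f8 00 00.
K' ⊕ ipad = ce 36 36; K' ⊕ opad = a4 5c 5c.
m1: inner = H(ce 36 36 70 ad 35 a7) = 33; tag = H(a4 5c 5c 33) = 8f
m2: inner = H(ce 36 36 66 51 06 09) = 00; tag = H(a4 5c 5c 00) = 5c
m3: inner = H(ce 36 36 c8 27 e6 e6) = f5; tag = H(a4 5c 5c f5) = 51 ← matches
m4: inner = H(ce 36 36 7a 68 71 6b) = f8; tag = H(a4 5c 5c f8) = 54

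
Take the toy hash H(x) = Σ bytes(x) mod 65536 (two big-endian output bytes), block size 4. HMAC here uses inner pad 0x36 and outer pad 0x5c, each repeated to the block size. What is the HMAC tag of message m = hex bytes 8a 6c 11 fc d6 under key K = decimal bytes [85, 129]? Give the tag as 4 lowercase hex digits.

Key decimal bytes [85, 129] = 55 81 is 2 bytes ≤ B = 4; zero-pad to 4 bytes: K' = 55 81 00 00.
K' ⊕ ipad = 63 b7 36 36.  K' ⊕ opad = 09 dd 5c 5c.
Inner input = (K'⊕ipad) ∥ m = 63 b7 36 36 ∥ 8a 6c 11 fc d6.
Inner hash: sum = 99+183+54+54+138+108+17+252+214 = 1119 → 04 5f.
Outer input = (K'⊕opad) ∥ inner = 09 dd 5c 5c ∥ 04 5f.
Outer hash (tag): sum = 9+221+92+92+4+95 = 513 → 02 01.

0201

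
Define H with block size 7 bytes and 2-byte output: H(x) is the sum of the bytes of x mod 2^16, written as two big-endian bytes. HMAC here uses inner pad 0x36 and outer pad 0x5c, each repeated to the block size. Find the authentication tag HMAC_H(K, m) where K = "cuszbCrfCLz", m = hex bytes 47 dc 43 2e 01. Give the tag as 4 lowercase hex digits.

0290

Key "cuszbCrfCLz" = 63 75 73 7a 62 43 72 66 43 4c 7a is 11 bytes > B = 7, so hash it first: H(key) = 04 4b, then zero-pad to 7 bytes: K' = 04 4b 00 00 00 00 00.
K' ⊕ ipad = 32 7d 36 36 36 36 36.  K' ⊕ opad = 58 17 5c 5c 5c 5c 5c.
Inner input = (K'⊕ipad) ∥ m = 32 7d 36 36 36 36 36 ∥ 47 dc 43 2e 01.
Inner hash: sum = 50+125+54+54+54+54+54+71+220+67+46+1 = 850 → 03 52.
Outer input = (K'⊕opad) ∥ inner = 58 17 5c 5c 5c 5c 5c ∥ 03 52.
Outer hash (tag): sum = 88+23+92+92+92+92+92+3+82 = 656 → 02 90.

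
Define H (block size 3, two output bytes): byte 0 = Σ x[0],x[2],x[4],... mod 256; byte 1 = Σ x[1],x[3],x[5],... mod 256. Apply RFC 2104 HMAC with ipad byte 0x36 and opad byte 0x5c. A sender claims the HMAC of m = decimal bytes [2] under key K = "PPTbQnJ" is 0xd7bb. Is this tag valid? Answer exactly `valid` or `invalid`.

Key "PPTbQnJ" = 50 50 54 62 51 6e 4a is 7 bytes > B = 3, so hash it first: H(key) = 3f 20, then zero-pad to 3 bytes: K' = 3f 20 00.
K' ⊕ ipad = 09 16 36; K' ⊕ opad = 63 7c 5c.
Inner hash: even-index sum = 63 mod 256 = 63; odd-index sum = 24 mod 256 = 24 → 3f 18.
Outer hash (recomputed tag): even-index sum = 215 mod 256 = 215; odd-index sum = 187 mod 256 = 187 → d7 bb.
Recomputed tag = d7bb; claimed = d7bb → match.

valid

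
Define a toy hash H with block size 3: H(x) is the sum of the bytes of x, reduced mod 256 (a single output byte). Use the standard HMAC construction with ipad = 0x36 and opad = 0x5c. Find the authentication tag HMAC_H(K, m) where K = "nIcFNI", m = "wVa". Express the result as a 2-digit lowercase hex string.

be

Key "nIcFNI" = 6e 49 63 46 4e 49 is 6 bytes > B = 3, so hash it first: H(key) = f7, then zero-pad to 3 bytes: K' = f7 00 00.
K' ⊕ ipad = c1 36 36.  K' ⊕ opad = ab 5c 5c.
Inner input = (K'⊕ipad) ∥ m = c1 36 36 ∥ 77 56 61.
Inner hash: sum = 193+54+54+119+86+97 = 603; mod 256 = 91 → 5b.
Outer input = (K'⊕opad) ∥ inner = ab 5c 5c ∥ 5b.
Outer hash (tag): sum = 171+92+92+91 = 446; mod 256 = 190 → be.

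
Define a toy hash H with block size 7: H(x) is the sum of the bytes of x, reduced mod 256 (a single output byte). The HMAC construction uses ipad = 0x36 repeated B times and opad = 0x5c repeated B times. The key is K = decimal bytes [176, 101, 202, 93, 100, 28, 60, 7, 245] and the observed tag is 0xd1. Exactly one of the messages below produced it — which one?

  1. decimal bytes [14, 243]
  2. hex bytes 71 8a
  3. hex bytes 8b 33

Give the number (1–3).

2

Key decimal bytes [176, 101, 202, 93, 100, 28, 60, 7, 245] = b0 65 ca 5d 64 1c 3c 07 f5 is 9 bytes > B = 7, so hash it first: H(key) = f4, then zero-pad to 7 bytes: K' = f4 00 00 00 00 00 00.
K' ⊕ ipad = c2 36 36 36 36 36 36; K' ⊕ opad = a8 5c 5c 5c 5c 5c 5c.
m1: inner = H(c2 36 36 36 36 36 36 0e f3) = 07; tag = H(a8 5c 5c 5c 5c 5c 5c 07) = d7
m2: inner = H(c2 36 36 36 36 36 36 71 8a) = 01; tag = H(a8 5c 5c 5c 5c 5c 5c 01) = d1 ← matches
m3: inner = H(c2 36 36 36 36 36 36 8b 33) = c4; tag = H(a8 5c 5c 5c 5c 5c 5c c4) = 94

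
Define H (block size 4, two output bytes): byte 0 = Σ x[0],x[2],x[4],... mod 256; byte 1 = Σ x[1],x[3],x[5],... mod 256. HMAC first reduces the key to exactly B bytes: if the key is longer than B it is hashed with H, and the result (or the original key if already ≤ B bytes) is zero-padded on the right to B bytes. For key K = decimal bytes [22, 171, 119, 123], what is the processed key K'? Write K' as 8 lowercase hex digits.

Key decimal bytes [22, 171, 119, 123] = 16 ab 77 7b is exactly B = 4 bytes: K' = 16 ab 77 7b.

16ab777b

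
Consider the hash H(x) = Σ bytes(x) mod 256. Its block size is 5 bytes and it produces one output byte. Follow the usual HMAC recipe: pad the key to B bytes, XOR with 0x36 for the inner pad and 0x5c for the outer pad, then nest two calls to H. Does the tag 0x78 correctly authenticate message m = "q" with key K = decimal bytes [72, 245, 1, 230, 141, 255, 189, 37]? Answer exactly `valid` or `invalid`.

Key decimal bytes [72, 245, 1, 230, 141, 255, 189, 37] = 48 f5 01 e6 8d ff bd 25 is 8 bytes > B = 5, so hash it first: H(key) = 92, then zero-pad to 5 bytes: K' = 92 00 00 00 00.
K' ⊕ ipad = a4 36 36 36 36; K' ⊕ opad = ce 5c 5c 5c 5c.
Inner hash: sum = 164+54+54+54+54+113 = 493; mod 256 = 237 → ed.
Outer hash (recomputed tag): sum = 206+92+92+92+92+237 = 811; mod 256 = 43 → 2b.
Recomputed tag = 2b; claimed = 78 → mismatch.

invalid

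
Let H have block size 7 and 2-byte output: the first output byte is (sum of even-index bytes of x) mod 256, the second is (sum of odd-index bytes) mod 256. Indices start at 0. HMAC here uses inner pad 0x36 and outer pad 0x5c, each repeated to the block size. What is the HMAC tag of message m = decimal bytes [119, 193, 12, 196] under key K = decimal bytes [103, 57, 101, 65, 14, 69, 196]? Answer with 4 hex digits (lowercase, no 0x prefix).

daee

Key decimal bytes [103, 57, 101, 65, 14, 69, 196] = 67 39 65 41 0e 45 c4 is exactly B = 7 bytes: K' = 67 39 65 41 0e 45 c4.
K' ⊕ ipad = 51 0f 53 77 38 73 f2.  K' ⊕ opad = 3b 65 39 1d 52 19 98.
Inner input = (K'⊕ipad) ∥ m = 51 0f 53 77 38 73 f2 ∥ 77 c1 0c c4.
Inner hash: even-index sum = 851 mod 256 = 83; odd-index sum = 380 mod 256 = 124 → 53 7c.
Outer input = (K'⊕opad) ∥ inner = 3b 65 39 1d 52 19 98 ∥ 53 7c.
Outer hash (tag): even-index sum = 474 mod 256 = 218; odd-index sum = 238 mod 256 = 238 → da ee.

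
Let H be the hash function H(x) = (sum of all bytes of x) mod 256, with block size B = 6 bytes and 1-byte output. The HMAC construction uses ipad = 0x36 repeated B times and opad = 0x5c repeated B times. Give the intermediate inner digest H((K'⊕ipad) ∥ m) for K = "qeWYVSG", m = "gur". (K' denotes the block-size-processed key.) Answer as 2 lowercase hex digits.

9c

Key "qeWYVSG" = 71 65 57 59 56 53 47 is 7 bytes > B = 6, so hash it first: H(key) = 76, then zero-pad to 6 bytes: K' = 76 00 00 00 00 00.
K' ⊕ ipad = 40 36 36 36 36 36.
Inner input = 40 36 36 36 36 36 ∥ 67 75 72.
Inner hash: sum = 64+54+54+54+54+54+103+117+114 = 668; mod 256 = 156 → 9c.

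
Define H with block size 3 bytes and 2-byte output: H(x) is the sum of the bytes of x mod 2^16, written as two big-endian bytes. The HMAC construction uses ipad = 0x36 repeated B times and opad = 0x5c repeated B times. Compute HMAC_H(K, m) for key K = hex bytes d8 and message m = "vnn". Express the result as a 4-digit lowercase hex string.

01ea

Key hex bytes d8 is 1 byte ≤ B = 3; zero-pad to 3 bytes: K' = d8 00 00.
K' ⊕ ipad = ee 36 36.  K' ⊕ opad = 84 5c 5c.
Inner input = (K'⊕ipad) ∥ m = ee 36 36 ∥ 76 6e 6e.
Inner hash: sum = 238+54+54+118+110+110 = 684 → 02 ac.
Outer input = (K'⊕opad) ∥ inner = 84 5c 5c ∥ 02 ac.
Outer hash (tag): sum = 132+92+92+2+172 = 490 → 01 ea.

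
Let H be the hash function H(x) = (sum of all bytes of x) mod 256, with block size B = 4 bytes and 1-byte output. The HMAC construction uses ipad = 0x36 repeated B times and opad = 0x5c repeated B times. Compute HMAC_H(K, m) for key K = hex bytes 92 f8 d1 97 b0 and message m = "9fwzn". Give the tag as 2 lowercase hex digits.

Key hex bytes 92 f8 d1 97 b0 is 5 bytes > B = 4, so hash it first: H(key) = a2, then zero-pad to 4 bytes: K' = a2 00 00 00.
K' ⊕ ipad = 94 36 36 36.  K' ⊕ opad = fe 5c 5c 5c.
Inner input = (K'⊕ipad) ∥ m = 94 36 36 36 ∥ 39 66 77 7a 6e.
Inner hash: sum = 148+54+54+54+57+102+119+122+110 = 820; mod 256 = 52 → 34.
Outer input = (K'⊕opad) ∥ inner = fe 5c 5c 5c ∥ 34.
Outer hash (tag): sum = 254+92+92+92+52 = 582; mod 256 = 70 → 46.

46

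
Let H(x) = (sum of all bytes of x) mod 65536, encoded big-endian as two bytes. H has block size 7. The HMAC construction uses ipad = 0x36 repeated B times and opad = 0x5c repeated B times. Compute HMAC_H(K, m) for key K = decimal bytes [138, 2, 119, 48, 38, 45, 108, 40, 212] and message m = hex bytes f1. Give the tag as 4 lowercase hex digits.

Key decimal bytes [138, 2, 119, 48, 38, 45, 108, 40, 212] = 8a 02 77 30 26 2d 6c 28 d4 is 9 bytes > B = 7, so hash it first: H(key) = 02 ee, then zero-pad to 7 bytes: K' = 02 ee 00 00 00 00 00.
K' ⊕ ipad = 34 d8 36 36 36 36 36.  K' ⊕ opad = 5e b2 5c 5c 5c 5c 5c.
Inner input = (K'⊕ipad) ∥ m = 34 d8 36 36 36 36 36 ∥ f1.
Inner hash: sum = 52+216+54+54+54+54+54+241 = 779 → 03 0b.
Outer input = (K'⊕opad) ∥ inner = 5e b2 5c 5c 5c 5c 5c ∥ 03 0b.
Outer hash (tag): sum = 94+178+92+92+92+92+92+3+11 = 746 → 02 ea.

02ea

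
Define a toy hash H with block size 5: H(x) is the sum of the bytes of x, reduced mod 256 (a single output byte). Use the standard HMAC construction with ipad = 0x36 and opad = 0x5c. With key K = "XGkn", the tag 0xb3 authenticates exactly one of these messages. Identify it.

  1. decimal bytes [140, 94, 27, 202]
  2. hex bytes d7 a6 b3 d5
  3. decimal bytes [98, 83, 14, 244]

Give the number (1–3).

Key "XGkn" = 58 47 6b 6e is 4 bytes ≤ B = 5; zero-pad to 5 bytes: K' = 58 47 6b 6e 00.
K' ⊕ ipad = 6e 71 5d 58 36; K' ⊕ opad = 04 1b 37 32 5c.
m1: inner = H(6e 71 5d 58 36 8c 5e 1b ca) = 99; tag = H(04 1b 37 32 5c 99) = 7d
m2: inner = H(6e 71 5d 58 36 d7 a6 b3 d5) = cf; tag = H(04 1b 37 32 5c cf) = b3 ← matches
m3: inner = H(6e 71 5d 58 36 62 53 0e f4) = 81; tag = H(04 1b 37 32 5c 81) = 65

2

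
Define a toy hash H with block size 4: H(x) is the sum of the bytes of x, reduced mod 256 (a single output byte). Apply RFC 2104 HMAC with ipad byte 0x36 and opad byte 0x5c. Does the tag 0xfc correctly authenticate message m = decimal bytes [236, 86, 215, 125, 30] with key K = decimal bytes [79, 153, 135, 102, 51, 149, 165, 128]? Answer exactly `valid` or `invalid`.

valid

Key decimal bytes [79, 153, 135, 102, 51, 149, 165, 128] = 4f 99 87 66 33 95 a5 80 is 8 bytes > B = 4, so hash it first: H(key) = c2, then zero-pad to 4 bytes: K' = c2 00 00 00.
K' ⊕ ipad = f4 36 36 36; K' ⊕ opad = 9e 5c 5c 5c.
Inner hash: sum = 244+54+54+54+236+86+215+125+30 = 1098; mod 256 = 74 → 4a.
Outer hash (recomputed tag): sum = 158+92+92+92+74 = 508; mod 256 = 252 → fc.
Recomputed tag = fc; claimed = fc → match.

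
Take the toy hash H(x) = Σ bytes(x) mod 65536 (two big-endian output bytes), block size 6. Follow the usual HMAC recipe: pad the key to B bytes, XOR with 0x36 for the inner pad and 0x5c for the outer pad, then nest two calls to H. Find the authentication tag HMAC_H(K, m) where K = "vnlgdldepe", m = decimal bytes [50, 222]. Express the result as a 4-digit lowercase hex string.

0270

Key "vnlgdldepe" = 76 6e 6c 67 64 6c 64 65 70 65 is 10 bytes > B = 6, so hash it first: H(key) = 04 25, then zero-pad to 6 bytes: K' = 04 25 00 00 00 00.
K' ⊕ ipad = 32 13 36 36 36 36.  K' ⊕ opad = 58 79 5c 5c 5c 5c.
Inner input = (K'⊕ipad) ∥ m = 32 13 36 36 36 36 ∥ 32 de.
Inner hash: sum = 50+19+54+54+54+54+50+222 = 557 → 02 2d.
Outer input = (K'⊕opad) ∥ inner = 58 79 5c 5c 5c 5c ∥ 02 2d.
Outer hash (tag): sum = 88+121+92+92+92+92+2+45 = 624 → 02 70.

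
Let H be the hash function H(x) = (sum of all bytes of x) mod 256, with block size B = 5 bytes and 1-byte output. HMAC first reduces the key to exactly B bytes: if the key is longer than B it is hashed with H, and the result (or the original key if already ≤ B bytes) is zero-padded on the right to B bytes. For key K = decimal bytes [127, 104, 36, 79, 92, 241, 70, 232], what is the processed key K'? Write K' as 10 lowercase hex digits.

d500000000

|K| = 8 > B = 5, so first hash the key.
H(K): sum = 127+104+36+79+92+241+70+232 = 981; mod 256 = 213 → d5.
Zero-pad H(K) = d5 to 5 bytes: K' = d5 00 00 00 00.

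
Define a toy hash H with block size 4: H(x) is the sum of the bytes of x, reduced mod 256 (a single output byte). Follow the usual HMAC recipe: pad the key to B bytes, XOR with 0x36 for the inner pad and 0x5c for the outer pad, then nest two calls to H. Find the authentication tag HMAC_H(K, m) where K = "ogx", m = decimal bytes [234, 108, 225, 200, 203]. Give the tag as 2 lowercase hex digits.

Key "ogx" = 6f 67 78 is 3 bytes ≤ B = 4; zero-pad to 4 bytes: K' = 6f 67 78 00.
K' ⊕ ipad = 59 51 4e 36.  K' ⊕ opad = 33 3b 24 5c.
Inner input = (K'⊕ipad) ∥ m = 59 51 4e 36 ∥ ea 6c e1 c8 cb.
Inner hash: sum = 89+81+78+54+234+108+225+200+203 = 1272; mod 256 = 248 → f8.
Outer input = (K'⊕opad) ∥ inner = 33 3b 24 5c ∥ f8.
Outer hash (tag): sum = 51+59+36+92+248 = 486; mod 256 = 230 → e6.

e6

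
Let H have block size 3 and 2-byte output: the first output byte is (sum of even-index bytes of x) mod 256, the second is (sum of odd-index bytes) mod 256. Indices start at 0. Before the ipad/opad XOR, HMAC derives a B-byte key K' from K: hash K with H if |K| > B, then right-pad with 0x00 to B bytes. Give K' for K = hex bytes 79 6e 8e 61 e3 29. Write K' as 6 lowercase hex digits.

eaf800

|K| = 6 > B = 3, so first hash the key.
H(K): even-index sum = 490 mod 256 = 234; odd-index sum = 248 mod 256 = 248 → ea f8.
Zero-pad H(K) = ea f8 to 3 bytes: K' = ea f8 00.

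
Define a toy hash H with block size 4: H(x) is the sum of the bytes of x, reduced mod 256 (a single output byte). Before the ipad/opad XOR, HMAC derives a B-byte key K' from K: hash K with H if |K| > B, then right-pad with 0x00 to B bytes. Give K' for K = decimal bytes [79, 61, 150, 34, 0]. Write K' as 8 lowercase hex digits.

|K| = 5 > B = 4, so first hash the key.
H(K): sum = 79+61+150+34+0 = 324; mod 256 = 68 → 44.
Zero-pad H(K) = 44 to 4 bytes: K' = 44 00 00 00.

44000000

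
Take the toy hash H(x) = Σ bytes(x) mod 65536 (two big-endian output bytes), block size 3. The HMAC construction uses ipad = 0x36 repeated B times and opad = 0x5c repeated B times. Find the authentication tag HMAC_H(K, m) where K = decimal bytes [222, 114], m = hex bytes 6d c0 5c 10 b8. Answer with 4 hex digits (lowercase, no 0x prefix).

01c2

Key decimal bytes [222, 114] = de 72 is 2 bytes ≤ B = 3; zero-pad to 3 bytes: K' = de 72 00.
K' ⊕ ipad = e8 44 36.  K' ⊕ opad = 82 2e 5c.
Inner input = (K'⊕ipad) ∥ m = e8 44 36 ∥ 6d c0 5c 10 b8.
Inner hash: sum = 232+68+54+109+192+92+16+184 = 947 → 03 b3.
Outer input = (K'⊕opad) ∥ inner = 82 2e 5c ∥ 03 b3.
Outer hash (tag): sum = 130+46+92+3+179 = 450 → 01 c2.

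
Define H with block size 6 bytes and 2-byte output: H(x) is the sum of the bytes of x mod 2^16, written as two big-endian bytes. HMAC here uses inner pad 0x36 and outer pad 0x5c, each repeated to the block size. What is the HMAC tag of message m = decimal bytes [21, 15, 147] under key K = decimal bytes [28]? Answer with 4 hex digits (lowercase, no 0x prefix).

Key decimal bytes [28] = 1c is 1 byte ≤ B = 6; zero-pad to 6 bytes: K' = 1c 00 00 00 00 00.
K' ⊕ ipad = 2a 36 36 36 36 36.  K' ⊕ opad = 40 5c 5c 5c 5c 5c.
Inner input = (K'⊕ipad) ∥ m = 2a 36 36 36 36 36 ∥ 15 0f 93.
Inner hash: sum = 42+54+54+54+54+54+21+15+147 = 495 → 01 ef.
Outer input = (K'⊕opad) ∥ inner = 40 5c 5c 5c 5c 5c ∥ 01 ef.
Outer hash (tag): sum = 64+92+92+92+92+92+1+239 = 764 → 02 fc.

02fc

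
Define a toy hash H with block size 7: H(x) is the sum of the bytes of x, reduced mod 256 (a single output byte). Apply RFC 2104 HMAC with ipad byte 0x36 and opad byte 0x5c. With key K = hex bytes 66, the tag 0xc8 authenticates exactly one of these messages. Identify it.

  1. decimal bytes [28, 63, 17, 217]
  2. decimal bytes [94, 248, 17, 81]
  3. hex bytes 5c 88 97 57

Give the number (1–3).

Key hex bytes 66 is 1 byte ≤ B = 7; zero-pad to 7 bytes: K' = 66 00 00 00 00 00 00.
K' ⊕ ipad = 50 36 36 36 36 36 36; K' ⊕ opad = 3a 5c 5c 5c 5c 5c 5c.
m1: inner = H(50 36 36 36 36 36 36 1c 3f 11 d9) = d9; tag = H(3a 5c 5c 5c 5c 5c 5c d9) = 3b
m2: inner = H(50 36 36 36 36 36 36 5e f8 11 51) = 4c; tag = H(3a 5c 5c 5c 5c 5c 5c 4c) = ae
m3: inner = H(50 36 36 36 36 36 36 5c 88 97 57) = 66; tag = H(3a 5c 5c 5c 5c 5c 5c 66) = c8 ← matches

3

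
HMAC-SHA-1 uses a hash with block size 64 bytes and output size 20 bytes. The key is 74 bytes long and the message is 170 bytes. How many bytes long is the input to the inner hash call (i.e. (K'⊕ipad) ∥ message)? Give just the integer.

Key is 74 > 64 bytes, so it is hashed to 20 bytes then zero-padded to 64: |K'| = 64.
Inner input = (K'⊕ipad) ∥ m → 64 + 170 = 234 bytes.

234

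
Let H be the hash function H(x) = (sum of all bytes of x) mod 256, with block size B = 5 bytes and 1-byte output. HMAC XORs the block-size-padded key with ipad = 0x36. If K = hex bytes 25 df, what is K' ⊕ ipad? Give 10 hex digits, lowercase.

13e9363636

Key hex bytes 25 df is 2 bytes ≤ B = 5; zero-pad to 5 bytes: K' = 25 df 00 00 00.
XOR each byte with 0x36: 25⊕36=13, df⊕36=e9, 00⊕36=36, 00⊕36=36, 00⊕36=36.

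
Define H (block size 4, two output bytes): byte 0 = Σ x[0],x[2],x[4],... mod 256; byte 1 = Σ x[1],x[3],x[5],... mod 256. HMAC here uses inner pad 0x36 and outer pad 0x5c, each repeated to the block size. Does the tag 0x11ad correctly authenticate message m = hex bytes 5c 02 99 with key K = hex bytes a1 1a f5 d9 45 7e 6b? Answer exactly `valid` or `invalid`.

invalid

Key hex bytes a1 1a f5 d9 45 7e 6b is 7 bytes > B = 4, so hash it first: H(key) = 46 71, then zero-pad to 4 bytes: K' = 46 71 00 00.
K' ⊕ ipad = 70 47 36 36; K' ⊕ opad = 1a 2d 5c 5c.
Inner hash: even-index sum = 411 mod 256 = 155; odd-index sum = 127 mod 256 = 127 → 9b 7f.
Outer hash (recomputed tag): even-index sum = 273 mod 256 = 17; odd-index sum = 264 mod 256 = 8 → 11 08.
Recomputed tag = 1108; claimed = 11ad → mismatch.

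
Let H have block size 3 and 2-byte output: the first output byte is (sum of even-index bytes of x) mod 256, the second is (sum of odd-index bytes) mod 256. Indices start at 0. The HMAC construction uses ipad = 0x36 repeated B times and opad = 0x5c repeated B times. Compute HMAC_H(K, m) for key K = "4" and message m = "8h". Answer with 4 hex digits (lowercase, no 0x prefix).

32fc

Key "4" = 34 is 1 byte ≤ B = 3; zero-pad to 3 bytes: K' = 34 00 00.
K' ⊕ ipad = 02 36 36.  K' ⊕ opad = 68 5c 5c.
Inner input = (K'⊕ipad) ∥ m = 02 36 36 ∥ 38 68.
Inner hash: even-index sum = 160 mod 256 = 160; odd-index sum = 110 mod 256 = 110 → a0 6e.
Outer input = (K'⊕opad) ∥ inner = 68 5c 5c ∥ a0 6e.
Outer hash (tag): even-index sum = 306 mod 256 = 50; odd-index sum = 252 mod 256 = 252 → 32 fc.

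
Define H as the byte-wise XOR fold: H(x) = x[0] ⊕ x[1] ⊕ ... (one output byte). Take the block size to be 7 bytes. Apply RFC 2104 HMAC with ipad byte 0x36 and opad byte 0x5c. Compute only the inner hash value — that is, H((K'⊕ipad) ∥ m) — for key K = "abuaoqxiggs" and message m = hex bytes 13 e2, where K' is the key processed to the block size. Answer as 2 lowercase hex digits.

ac

Key "abuaoqxiggs" = 61 62 75 61 6f 71 78 69 67 67 73 is 11 bytes > B = 7, so hash it first: H(key) = 6b, then zero-pad to 7 bytes: K' = 6b 00 00 00 00 00 00.
K' ⊕ ipad = 5d 36 36 36 36 36 36.
Inner input = 5d 36 36 36 36 36 36 ∥ 13 e2.
Inner hash: XOR 5d⊕36⊕36⊕36⊕36⊕36⊕36⊕13⊕e2 = ac.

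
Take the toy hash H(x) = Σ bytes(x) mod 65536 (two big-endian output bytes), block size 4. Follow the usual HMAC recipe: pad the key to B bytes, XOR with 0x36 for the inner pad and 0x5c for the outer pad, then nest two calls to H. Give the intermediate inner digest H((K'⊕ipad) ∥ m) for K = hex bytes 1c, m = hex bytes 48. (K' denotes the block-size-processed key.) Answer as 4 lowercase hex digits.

Key hex bytes 1c is 1 byte ≤ B = 4; zero-pad to 4 bytes: K' = 1c 00 00 00.
K' ⊕ ipad = 2a 36 36 36.
Inner input = 2a 36 36 36 ∥ 48.
Inner hash: sum = 42+54+54+54+72 = 276 → 01 14.

0114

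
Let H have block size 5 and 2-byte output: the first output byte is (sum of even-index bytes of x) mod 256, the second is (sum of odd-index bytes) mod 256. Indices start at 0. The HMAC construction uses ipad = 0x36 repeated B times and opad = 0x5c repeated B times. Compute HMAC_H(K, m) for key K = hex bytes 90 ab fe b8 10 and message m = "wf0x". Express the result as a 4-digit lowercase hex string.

Key hex bytes 90 ab fe b8 10 is exactly B = 5 bytes: K' = 90 ab fe b8 10.
K' ⊕ ipad = a6 9d c8 8e 26.  K' ⊕ opad = cc f7 a2 e4 4c.
Inner input = (K'⊕ipad) ∥ m = a6 9d c8 8e 26 ∥ 77 66 30 78.
Inner hash: even-index sum = 626 mod 256 = 114; odd-index sum = 466 mod 256 = 210 → 72 d2.
Outer input = (K'⊕opad) ∥ inner = cc f7 a2 e4 4c ∥ 72 d2.
Outer hash (tag): even-index sum = 652 mod 256 = 140; odd-index sum = 589 mod 256 = 77 → 8c 4d.

8c4d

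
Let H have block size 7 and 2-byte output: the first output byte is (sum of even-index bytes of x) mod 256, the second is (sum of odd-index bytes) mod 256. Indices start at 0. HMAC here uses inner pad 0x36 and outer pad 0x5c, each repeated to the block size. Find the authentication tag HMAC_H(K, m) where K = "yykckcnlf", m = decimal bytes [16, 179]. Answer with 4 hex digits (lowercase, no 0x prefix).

Key "yykckcnlf" = 79 79 6b 63 6b 63 6e 6c 66 is 9 bytes > B = 7, so hash it first: H(key) = 23 ab, then zero-pad to 7 bytes: K' = 23 ab 00 00 00 00 00.
K' ⊕ ipad = 15 9d 36 36 36 36 36.  K' ⊕ opad = 7f f7 5c 5c 5c 5c 5c.
Inner input = (K'⊕ipad) ∥ m = 15 9d 36 36 36 36 36 ∥ 10 b3.
Inner hash: even-index sum = 362 mod 256 = 106; odd-index sum = 281 mod 256 = 25 → 6a 19.
Outer input = (K'⊕opad) ∥ inner = 7f f7 5c 5c 5c 5c 5c ∥ 6a 19.
Outer hash (tag): even-index sum = 428 mod 256 = 172; odd-index sum = 537 mod 256 = 25 → ac 19.

ac19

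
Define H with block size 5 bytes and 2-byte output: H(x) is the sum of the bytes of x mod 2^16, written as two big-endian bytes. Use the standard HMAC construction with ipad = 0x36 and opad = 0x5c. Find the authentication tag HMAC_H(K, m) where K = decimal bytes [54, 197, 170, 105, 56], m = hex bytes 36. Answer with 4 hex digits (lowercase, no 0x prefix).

Key decimal bytes [54, 197, 170, 105, 56] = 36 c5 aa 69 38 is exactly B = 5 bytes: K' = 36 c5 aa 69 38.
K' ⊕ ipad = 00 f3 9c 5f 0e.  K' ⊕ opad = 6a 99 f6 35 64.
Inner input = (K'⊕ipad) ∥ m = 00 f3 9c 5f 0e ∥ 36.
Inner hash: sum = 0+243+156+95+14+54 = 562 → 02 32.
Outer input = (K'⊕opad) ∥ inner = 6a 99 f6 35 64 ∥ 02 32.
Outer hash (tag): sum = 106+153+246+53+100+2+50 = 710 → 02 c6.

02c6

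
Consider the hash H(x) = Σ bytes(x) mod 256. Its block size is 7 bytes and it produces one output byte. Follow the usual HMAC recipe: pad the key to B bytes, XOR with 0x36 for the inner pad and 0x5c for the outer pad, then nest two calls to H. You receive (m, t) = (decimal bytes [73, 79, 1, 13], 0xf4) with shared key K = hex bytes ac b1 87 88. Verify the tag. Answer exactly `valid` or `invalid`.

invalid

Key hex bytes ac b1 87 88 is 4 bytes ≤ B = 7; zero-pad to 7 bytes: K' = ac b1 87 88 00 00 00.
K' ⊕ ipad = 9a 87 b1 be 36 36 36; K' ⊕ opad = f0 ed db d4 5c 5c 5c.
Inner hash: sum = 154+135+177+190+54+54+54+73+79+1+13 = 984; mod 256 = 216 → d8.
Outer hash (recomputed tag): sum = 240+237+219+212+92+92+92+216 = 1400; mod 256 = 120 → 78.
Recomputed tag = 78; claimed = f4 → mismatch.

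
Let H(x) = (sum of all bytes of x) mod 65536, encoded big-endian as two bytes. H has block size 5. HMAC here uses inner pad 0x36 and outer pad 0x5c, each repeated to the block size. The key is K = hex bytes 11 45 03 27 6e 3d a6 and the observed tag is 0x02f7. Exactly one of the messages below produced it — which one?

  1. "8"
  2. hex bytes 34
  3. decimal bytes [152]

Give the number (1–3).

1

Key hex bytes 11 45 03 27 6e 3d a6 is 7 bytes > B = 5, so hash it first: H(key) = 01 d1, then zero-pad to 5 bytes: K' = 01 d1 00 00 00.
K' ⊕ ipad = 37 e7 36 36 36; K' ⊕ opad = 5d 8d 5c 5c 5c.
m1: inner = H(37 e7 36 36 36 38) = 01 f8; tag = H(5d 8d 5c 5c 5c 01 f8) = 02f7 ← matches
m2: inner = H(37 e7 36 36 36 34) = 01 f4; tag = H(5d 8d 5c 5c 5c 01 f4) = 02f3
m3: inner = H(37 e7 36 36 36 98) = 02 58; tag = H(5d 8d 5c 5c 5c 02 58) = 0258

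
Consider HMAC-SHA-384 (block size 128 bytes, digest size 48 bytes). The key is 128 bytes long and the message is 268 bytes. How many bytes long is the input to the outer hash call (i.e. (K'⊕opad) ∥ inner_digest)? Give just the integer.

176

Key is 128 ≤ 128 bytes, zero-padded: |K'| = 128.
Outer input = (K'⊕opad) ∥ H(inner) → 128 + 48 = 176 bytes.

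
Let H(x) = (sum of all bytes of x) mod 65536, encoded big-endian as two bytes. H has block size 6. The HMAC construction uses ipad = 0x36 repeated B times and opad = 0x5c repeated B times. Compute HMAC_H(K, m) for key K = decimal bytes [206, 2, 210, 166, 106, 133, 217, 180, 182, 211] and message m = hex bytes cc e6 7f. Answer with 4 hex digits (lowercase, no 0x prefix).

0292

Key decimal bytes [206, 2, 210, 166, 106, 133, 217, 180, 182, 211] = ce 02 d2 a6 6a 85 d9 b4 b6 d3 is 10 bytes > B = 6, so hash it first: H(key) = 06 4d, then zero-pad to 6 bytes: K' = 06 4d 00 00 00 00.
K' ⊕ ipad = 30 7b 36 36 36 36.  K' ⊕ opad = 5a 11 5c 5c 5c 5c.
Inner input = (K'⊕ipad) ∥ m = 30 7b 36 36 36 36 ∥ cc e6 7f.
Inner hash: sum = 48+123+54+54+54+54+204+230+127 = 948 → 03 b4.
Outer input = (K'⊕opad) ∥ inner = 5a 11 5c 5c 5c 5c ∥ 03 b4.
Outer hash (tag): sum = 90+17+92+92+92+92+3+180 = 658 → 02 92.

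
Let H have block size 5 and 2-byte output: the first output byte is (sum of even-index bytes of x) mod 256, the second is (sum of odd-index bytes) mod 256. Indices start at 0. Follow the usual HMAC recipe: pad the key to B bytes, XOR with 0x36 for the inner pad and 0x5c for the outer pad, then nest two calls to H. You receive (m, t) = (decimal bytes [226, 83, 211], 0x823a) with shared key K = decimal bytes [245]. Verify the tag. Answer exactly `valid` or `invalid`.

Key decimal bytes [245] = f5 is 1 byte ≤ B = 5; zero-pad to 5 bytes: K' = f5 00 00 00 00.
K' ⊕ ipad = c3 36 36 36 36; K' ⊕ opad = a9 5c 5c 5c 5c.
Inner hash: even-index sum = 386 mod 256 = 130; odd-index sum = 545 mod 256 = 33 → 82 21.
Outer hash (recomputed tag): even-index sum = 386 mod 256 = 130; odd-index sum = 314 mod 256 = 58 → 82 3a.
Recomputed tag = 823a; claimed = 823a → match.

valid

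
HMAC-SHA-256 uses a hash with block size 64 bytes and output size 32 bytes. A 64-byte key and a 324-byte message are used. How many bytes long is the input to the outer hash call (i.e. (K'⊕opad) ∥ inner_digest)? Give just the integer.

96

Key is 64 ≤ 64 bytes, zero-padded: |K'| = 64.
Outer input = (K'⊕opad) ∥ H(inner) → 64 + 32 = 96 bytes.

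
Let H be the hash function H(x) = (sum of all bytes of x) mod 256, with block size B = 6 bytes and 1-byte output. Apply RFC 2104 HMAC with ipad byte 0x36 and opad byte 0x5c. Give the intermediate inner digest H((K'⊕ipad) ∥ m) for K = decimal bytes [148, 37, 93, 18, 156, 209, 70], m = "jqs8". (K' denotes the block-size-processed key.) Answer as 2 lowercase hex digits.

Key decimal bytes [148, 37, 93, 18, 156, 209, 70] = 94 25 5d 12 9c d1 46 is 7 bytes > B = 6, so hash it first: H(key) = db, then zero-pad to 6 bytes: K' = db 00 00 00 00 00.
K' ⊕ ipad = ed 36 36 36 36 36.
Inner input = ed 36 36 36 36 36 ∥ 6a 71 73 38.
Inner hash: sum = 237+54+54+54+54+54+106+113+115+56 = 897; mod 256 = 129 → 81.

81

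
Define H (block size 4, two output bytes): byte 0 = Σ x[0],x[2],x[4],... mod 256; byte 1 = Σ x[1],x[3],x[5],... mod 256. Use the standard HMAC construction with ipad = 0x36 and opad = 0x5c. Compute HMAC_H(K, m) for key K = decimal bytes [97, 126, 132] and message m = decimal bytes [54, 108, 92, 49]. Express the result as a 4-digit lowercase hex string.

b099

Key decimal bytes [97, 126, 132] = 61 7e 84 is 3 bytes ≤ B = 4; zero-pad to 4 bytes: K' = 61 7e 84 00.
K' ⊕ ipad = 57 48 b2 36.  K' ⊕ opad = 3d 22 d8 5c.
Inner input = (K'⊕ipad) ∥ m = 57 48 b2 36 ∥ 36 6c 5c 31.
Inner hash: even-index sum = 411 mod 256 = 155; odd-index sum = 283 mod 256 = 27 → 9b 1b.
Outer input = (K'⊕opad) ∥ inner = 3d 22 d8 5c ∥ 9b 1b.
Outer hash (tag): even-index sum = 432 mod 256 = 176; odd-index sum = 153 mod 256 = 153 → b0 99.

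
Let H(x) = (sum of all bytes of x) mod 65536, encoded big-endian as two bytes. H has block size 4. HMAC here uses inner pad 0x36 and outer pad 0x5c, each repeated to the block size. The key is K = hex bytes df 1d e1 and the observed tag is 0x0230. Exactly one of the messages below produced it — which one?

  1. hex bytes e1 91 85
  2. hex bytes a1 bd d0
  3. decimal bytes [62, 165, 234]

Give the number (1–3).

Key hex bytes df 1d e1 is 3 bytes ≤ B = 4; zero-pad to 4 bytes: K' = df 1d e1 00.
K' ⊕ ipad = e9 2b d7 36; K' ⊕ opad = 83 41 bd 5c.
m1: inner = H(e9 2b d7 36 e1 91 85) = 04 18; tag = H(83 41 bd 5c 04 18) = 01f9
m2: inner = H(e9 2b d7 36 a1 bd d0) = 04 4f; tag = H(83 41 bd 5c 04 4f) = 0230 ← matches
m3: inner = H(e9 2b d7 36 3e a5 ea) = 03 ee; tag = H(83 41 bd 5c 03 ee) = 02ce

2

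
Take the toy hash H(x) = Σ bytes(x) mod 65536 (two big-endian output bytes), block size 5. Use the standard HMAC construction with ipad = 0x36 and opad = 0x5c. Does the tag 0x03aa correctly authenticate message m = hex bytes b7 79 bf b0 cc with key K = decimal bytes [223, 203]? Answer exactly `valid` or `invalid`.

invalid

Key decimal bytes [223, 203] = df cb is 2 bytes ≤ B = 5; zero-pad to 5 bytes: K' = df cb 00 00 00.
K' ⊕ ipad = e9 fd 36 36 36; K' ⊕ opad = 83 97 5c 5c 5c.
Inner hash: sum = 233+253+54+54+54+183+121+191+176+204 = 1523 → 05 f3.
Outer hash (recomputed tag): sum = 131+151+92+92+92+5+243 = 806 → 03 26.
Recomputed tag = 0326; claimed = 03aa → mismatch.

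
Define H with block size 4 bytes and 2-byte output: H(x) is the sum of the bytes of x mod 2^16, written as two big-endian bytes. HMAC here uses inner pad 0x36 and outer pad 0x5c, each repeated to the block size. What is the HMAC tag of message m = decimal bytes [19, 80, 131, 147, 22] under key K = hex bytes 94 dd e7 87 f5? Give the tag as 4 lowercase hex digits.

01b4

Key hex bytes 94 dd e7 87 f5 is 5 bytes > B = 4, so hash it first: H(key) = 03 d4, then zero-pad to 4 bytes: K' = 03 d4 00 00.
K' ⊕ ipad = 35 e2 36 36.  K' ⊕ opad = 5f 88 5c 5c.
Inner input = (K'⊕ipad) ∥ m = 35 e2 36 36 ∥ 13 50 83 93 16.
Inner hash: sum = 53+226+54+54+19+80+131+147+22 = 786 → 03 12.
Outer input = (K'⊕opad) ∥ inner = 5f 88 5c 5c ∥ 03 12.
Outer hash (tag): sum = 95+136+92+92+3+18 = 436 → 01 b4.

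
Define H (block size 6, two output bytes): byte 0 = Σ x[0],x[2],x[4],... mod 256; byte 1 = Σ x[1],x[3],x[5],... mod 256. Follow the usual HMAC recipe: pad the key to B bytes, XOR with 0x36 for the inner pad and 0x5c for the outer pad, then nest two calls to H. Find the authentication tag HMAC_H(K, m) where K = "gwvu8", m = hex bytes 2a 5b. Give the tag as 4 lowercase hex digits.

92c5

Key "gwvu8" = 67 77 76 75 38 is 5 bytes ≤ B = 6; zero-pad to 6 bytes: K' = 67 77 76 75 38 00.
K' ⊕ ipad = 51 41 40 43 0e 36.  K' ⊕ opad = 3b 2b 2a 29 64 5c.
Inner input = (K'⊕ipad) ∥ m = 51 41 40 43 0e 36 ∥ 2a 5b.
Inner hash: even-index sum = 201 mod 256 = 201; odd-index sum = 277 mod 256 = 21 → c9 15.
Outer input = (K'⊕opad) ∥ inner = 3b 2b 2a 29 64 5c ∥ c9 15.
Outer hash (tag): even-index sum = 402 mod 256 = 146; odd-index sum = 197 mod 256 = 197 → 92 c5.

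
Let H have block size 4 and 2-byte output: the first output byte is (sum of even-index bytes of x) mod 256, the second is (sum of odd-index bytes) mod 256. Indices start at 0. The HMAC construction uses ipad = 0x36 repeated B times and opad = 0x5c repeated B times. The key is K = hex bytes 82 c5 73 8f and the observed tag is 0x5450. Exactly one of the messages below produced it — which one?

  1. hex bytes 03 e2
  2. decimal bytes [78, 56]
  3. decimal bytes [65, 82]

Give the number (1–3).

2

Key hex bytes 82 c5 73 8f is exactly B = 4 bytes: K' = 82 c5 73 8f.
K' ⊕ ipad = b4 f3 45 b9; K' ⊕ opad = de 99 2f d3.
m1: inner = H(b4 f3 45 b9 03 e2) = fc 8e; tag = H(de 99 2f d3 fc 8e) = 09fa
m2: inner = H(b4 f3 45 b9 4e 38) = 47 e4; tag = H(de 99 2f d3 47 e4) = 5450 ← matches
m3: inner = H(b4 f3 45 b9 41 52) = 3a fe; tag = H(de 99 2f d3 3a fe) = 476a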